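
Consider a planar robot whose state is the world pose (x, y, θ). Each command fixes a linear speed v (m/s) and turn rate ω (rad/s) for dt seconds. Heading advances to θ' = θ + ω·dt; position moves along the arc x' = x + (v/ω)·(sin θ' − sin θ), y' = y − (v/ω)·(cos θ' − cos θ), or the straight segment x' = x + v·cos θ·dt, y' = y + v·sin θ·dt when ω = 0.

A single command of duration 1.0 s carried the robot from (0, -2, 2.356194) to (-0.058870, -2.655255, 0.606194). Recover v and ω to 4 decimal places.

Δθ = 0.606194 − 2.356194 = -1.750000
ω = Δθ/dt = -1.750000/1.0 = -1.7500
R = −Δy/(cos θ' − cos θ) = 0.4286
v = R·ω = 0.4286·-1.7500 = -0.7500

v = -0.7500, ω = -1.7500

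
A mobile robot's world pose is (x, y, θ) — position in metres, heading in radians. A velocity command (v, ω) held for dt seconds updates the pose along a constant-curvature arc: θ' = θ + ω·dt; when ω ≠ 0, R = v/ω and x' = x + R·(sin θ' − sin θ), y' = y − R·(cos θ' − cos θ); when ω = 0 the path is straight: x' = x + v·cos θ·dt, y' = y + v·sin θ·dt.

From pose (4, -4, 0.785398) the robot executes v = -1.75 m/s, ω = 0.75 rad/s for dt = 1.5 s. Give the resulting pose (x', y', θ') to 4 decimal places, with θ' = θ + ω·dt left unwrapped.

θ' = 0.7854 + 0.75·1.5 = 1.9104
R = v/ω = -1.75/0.75 = -2.3333
x' = 4 + -2.3333·(sin 1.9104 − sin 0.7854) = 3.4498
y' = -4 − -2.3333·(cos 1.9104 − cos 0.7854) = -6.4272

(3.4498, -6.4272, 1.9104)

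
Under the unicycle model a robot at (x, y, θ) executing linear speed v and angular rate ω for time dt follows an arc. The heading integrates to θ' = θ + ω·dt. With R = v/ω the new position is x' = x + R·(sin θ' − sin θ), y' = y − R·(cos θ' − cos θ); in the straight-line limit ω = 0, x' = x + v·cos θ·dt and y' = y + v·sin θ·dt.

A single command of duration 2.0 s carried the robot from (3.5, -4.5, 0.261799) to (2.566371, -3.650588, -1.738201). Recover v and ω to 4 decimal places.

Δθ = -1.738201 − 0.261799 = -2.000000
ω = Δθ/dt = -2.000000/2.0 = -1.0000
R = Δx/(sin θ' − sin θ) = 0.7500
v = R·ω = 0.7500·-1.0000 = -0.7500

v = -0.7500, ω = -1.0000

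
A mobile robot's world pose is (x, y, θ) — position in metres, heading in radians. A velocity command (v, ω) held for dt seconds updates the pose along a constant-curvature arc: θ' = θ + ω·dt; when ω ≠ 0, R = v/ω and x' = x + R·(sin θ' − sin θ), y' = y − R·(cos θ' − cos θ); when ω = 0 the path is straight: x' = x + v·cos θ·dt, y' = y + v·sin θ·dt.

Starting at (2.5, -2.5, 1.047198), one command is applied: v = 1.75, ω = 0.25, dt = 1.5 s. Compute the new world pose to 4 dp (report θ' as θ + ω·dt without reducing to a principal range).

θ' = 1.0472 + 0.25·1.5 = 1.4222
R = v/ω = 1.75/0.25 = 7.0000
x' = 2.5 + 7.0000·(sin 1.4222 − sin 1.0472) = 3.3607
y' = -2.5 − 7.0000·(cos 1.4222 − cos 1.0472) = -0.0364

(3.3607, -0.0364, 1.4222)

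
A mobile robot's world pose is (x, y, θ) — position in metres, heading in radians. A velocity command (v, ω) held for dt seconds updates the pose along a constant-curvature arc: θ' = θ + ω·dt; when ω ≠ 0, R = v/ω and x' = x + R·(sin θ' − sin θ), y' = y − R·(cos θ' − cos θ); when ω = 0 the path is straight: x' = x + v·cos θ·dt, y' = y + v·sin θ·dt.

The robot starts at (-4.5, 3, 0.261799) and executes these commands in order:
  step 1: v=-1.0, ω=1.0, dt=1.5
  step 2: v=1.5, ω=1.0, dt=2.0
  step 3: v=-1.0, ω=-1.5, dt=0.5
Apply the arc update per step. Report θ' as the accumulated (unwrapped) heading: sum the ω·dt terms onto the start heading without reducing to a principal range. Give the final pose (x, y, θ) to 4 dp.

step 1: θ'=1.7618 (R=-1.0000) → pose (-5.2230, 1.8442, 1.7618)
step 2: θ'=3.7618 (R=1.5000) → pose (-7.5675, 2.7801, 3.7618)
step 3: θ'=3.0118 (R=0.6667) → pose (-7.0938, 2.8987, 3.0118)

(-7.0938, 2.8987, 3.0118)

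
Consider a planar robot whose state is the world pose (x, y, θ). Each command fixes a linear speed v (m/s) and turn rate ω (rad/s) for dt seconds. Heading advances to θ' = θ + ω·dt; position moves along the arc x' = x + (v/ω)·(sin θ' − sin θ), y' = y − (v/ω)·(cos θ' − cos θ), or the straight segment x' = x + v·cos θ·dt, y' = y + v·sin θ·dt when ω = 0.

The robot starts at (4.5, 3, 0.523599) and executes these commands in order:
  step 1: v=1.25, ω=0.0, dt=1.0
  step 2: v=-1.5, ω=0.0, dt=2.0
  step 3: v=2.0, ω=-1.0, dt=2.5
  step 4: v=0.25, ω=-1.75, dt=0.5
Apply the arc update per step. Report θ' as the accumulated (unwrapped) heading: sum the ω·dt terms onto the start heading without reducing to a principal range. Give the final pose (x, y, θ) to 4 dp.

(5.7318, -0.4767, -2.8514)

step 1: θ'=0.5236 (straight) → pose (5.5825, 3.6250, 0.5236)
step 2: θ'=0.5236 (straight) → pose (2.9845, 2.1250, 0.5236)
step 3: θ'=-1.9764 (R=-2.0000) → pose (5.8222, -0.3962, -1.9764)
step 4: θ'=-2.8514 (R=-0.1429) → pose (5.7318, -0.4767, -2.8514)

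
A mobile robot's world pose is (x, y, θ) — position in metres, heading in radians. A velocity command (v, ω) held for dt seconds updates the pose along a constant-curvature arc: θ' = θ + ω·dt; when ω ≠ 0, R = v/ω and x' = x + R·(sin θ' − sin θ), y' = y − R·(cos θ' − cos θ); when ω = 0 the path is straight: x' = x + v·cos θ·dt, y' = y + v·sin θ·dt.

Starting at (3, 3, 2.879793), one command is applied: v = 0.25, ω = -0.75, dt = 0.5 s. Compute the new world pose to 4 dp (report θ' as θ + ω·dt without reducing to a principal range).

(2.8881, 3.0540, 2.5048)

θ' = 2.8798 + -0.75·0.5 = 2.5048
R = v/ω = 0.25/-0.75 = -0.3333
x' = 3 + -0.3333·(sin 2.5048 − sin 2.8798) = 2.8881
y' = 3 − -0.3333·(cos 2.5048 − cos 2.8798) = 3.0540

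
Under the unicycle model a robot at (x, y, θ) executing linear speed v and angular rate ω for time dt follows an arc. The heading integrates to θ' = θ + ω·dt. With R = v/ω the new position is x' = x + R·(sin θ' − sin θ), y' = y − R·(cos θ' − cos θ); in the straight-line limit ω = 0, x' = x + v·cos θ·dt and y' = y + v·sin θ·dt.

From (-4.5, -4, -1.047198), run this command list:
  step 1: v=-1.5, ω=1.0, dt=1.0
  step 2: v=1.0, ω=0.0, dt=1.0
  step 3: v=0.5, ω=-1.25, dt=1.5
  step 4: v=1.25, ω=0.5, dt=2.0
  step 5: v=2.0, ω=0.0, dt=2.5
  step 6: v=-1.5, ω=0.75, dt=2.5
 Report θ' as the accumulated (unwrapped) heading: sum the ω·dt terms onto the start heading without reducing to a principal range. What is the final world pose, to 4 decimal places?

step 1: θ'=-0.0472 (R=-1.5000) → pose (-5.7283, -3.2517, -0.0472)
step 2: θ'=-0.0472 (straight) → pose (-4.7294, -3.2989, -0.0472)
step 3: θ'=-1.9222 (R=-0.4000) → pose (-4.3727, -3.8361, -1.9222)
step 4: θ'=-0.9222 (R=2.5000) → pose (-4.0178, -6.2068, -0.9222)
step 5: θ'=-0.9222 (straight) → pose (-0.9974, -10.1915, -0.9222)
step 6: θ'=0.9528 (R=-2.0000) → pose (-4.2214, -10.2408, 0.9528)

(-4.2214, -10.2408, 0.9528)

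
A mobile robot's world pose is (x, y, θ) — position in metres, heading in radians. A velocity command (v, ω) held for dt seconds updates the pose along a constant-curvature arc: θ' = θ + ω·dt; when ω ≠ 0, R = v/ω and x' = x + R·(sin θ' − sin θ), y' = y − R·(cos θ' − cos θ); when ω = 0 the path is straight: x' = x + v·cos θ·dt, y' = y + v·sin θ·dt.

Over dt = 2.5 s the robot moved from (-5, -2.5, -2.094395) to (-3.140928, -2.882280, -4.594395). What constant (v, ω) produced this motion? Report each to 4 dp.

v = -1.0000, ω = -1.0000

Δθ = -4.594395 − -2.094395 = -2.500000
ω = Δθ/dt = -2.500000/2.5 = -1.0000
R = Δx/(sin θ' − sin θ) = 1.0000
v = R·ω = 1.0000·-1.0000 = -1.0000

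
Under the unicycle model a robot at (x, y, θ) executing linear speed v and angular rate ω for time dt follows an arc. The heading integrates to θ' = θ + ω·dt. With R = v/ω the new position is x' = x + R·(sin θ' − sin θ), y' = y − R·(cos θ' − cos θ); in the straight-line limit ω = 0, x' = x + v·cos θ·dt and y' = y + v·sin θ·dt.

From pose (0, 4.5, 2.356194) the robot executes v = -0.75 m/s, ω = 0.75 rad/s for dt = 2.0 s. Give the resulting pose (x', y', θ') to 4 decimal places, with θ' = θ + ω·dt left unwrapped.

θ' = 2.3562 + 0.75·2.0 = 3.8562
R = v/ω = -0.75/0.75 = -1.0000
x' = 0 + -1.0000·(sin 3.8562 − sin 2.3562) = 1.3624
y' = 4.5 − -1.0000·(cos 3.8562 − cos 2.3562) = 4.4518

(1.3624, 4.4518, 3.8562)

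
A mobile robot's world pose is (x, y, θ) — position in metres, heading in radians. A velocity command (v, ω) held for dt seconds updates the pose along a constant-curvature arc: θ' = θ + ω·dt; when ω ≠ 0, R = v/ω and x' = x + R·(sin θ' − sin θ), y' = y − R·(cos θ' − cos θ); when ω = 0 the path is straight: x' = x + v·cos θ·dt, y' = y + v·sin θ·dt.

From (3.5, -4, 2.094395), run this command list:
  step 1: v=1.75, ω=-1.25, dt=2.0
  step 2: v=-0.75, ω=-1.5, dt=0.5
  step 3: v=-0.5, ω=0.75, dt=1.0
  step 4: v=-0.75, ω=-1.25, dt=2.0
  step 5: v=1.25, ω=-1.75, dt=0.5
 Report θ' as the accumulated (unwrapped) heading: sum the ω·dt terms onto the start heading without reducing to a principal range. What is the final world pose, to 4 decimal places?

step 1: θ'=-0.4056 (R=-1.4000) → pose (5.2648, -2.0136, -0.4056)
step 2: θ'=-1.1556 (R=0.5000) → pose (5.0046, -1.7558, -1.1556)
step 3: θ'=-0.4056 (R=-0.6667) → pose (4.6576, -1.4122, -0.4056)
step 4: θ'=-2.9056 (R=0.6000) → pose (4.7541, -0.2775, -2.9056)
step 5: θ'=-3.7806 (R=-0.7143) → pose (4.1611, -0.1563, -3.7806)

(4.1611, -0.1563, -3.7806)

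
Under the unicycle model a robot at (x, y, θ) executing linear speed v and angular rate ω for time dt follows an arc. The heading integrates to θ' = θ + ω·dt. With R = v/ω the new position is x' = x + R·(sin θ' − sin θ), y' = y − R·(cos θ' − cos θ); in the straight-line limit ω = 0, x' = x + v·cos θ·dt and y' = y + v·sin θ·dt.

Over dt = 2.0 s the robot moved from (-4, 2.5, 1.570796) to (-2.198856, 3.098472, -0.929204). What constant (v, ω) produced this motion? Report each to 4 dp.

v = 1.2500, ω = -1.2500

Δθ = -0.929204 − 1.570796 = -2.500000
ω = Δθ/dt = -2.500000/2.0 = -1.2500
R = Δx/(sin θ' − sin θ) = -1.0000
v = R·ω = -1.0000·-1.2500 = 1.2500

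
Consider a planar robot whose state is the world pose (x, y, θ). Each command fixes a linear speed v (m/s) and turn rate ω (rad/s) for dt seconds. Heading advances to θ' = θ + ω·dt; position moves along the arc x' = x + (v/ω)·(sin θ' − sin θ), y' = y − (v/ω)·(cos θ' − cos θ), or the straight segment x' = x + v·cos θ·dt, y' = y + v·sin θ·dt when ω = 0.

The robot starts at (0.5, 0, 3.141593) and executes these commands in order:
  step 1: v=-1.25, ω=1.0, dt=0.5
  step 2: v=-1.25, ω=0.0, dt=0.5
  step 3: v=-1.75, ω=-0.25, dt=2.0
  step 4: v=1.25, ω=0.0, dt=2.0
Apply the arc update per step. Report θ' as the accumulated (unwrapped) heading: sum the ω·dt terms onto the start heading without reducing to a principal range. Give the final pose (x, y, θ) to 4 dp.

step 1: θ'=3.6416 (R=-1.2500) → pose (1.0993, 0.1530, 3.6416)
step 2: θ'=3.6416 (straight) → pose (1.6478, 0.4527, 3.6416)
step 3: θ'=3.1416 (R=7.0000) → pose (5.0037, 1.3096, 3.1416)
step 4: θ'=3.1416 (straight) → pose (2.5037, 1.3096, 3.1416)

(2.5037, 1.3096, 3.1416)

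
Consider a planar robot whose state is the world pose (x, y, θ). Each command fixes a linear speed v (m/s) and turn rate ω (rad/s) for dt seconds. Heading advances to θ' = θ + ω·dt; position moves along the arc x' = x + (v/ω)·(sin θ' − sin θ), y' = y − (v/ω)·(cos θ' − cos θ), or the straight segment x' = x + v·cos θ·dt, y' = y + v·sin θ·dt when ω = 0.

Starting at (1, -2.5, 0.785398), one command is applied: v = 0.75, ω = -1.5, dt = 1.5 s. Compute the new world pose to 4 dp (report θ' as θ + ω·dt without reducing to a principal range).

(1.8507, -2.8006, -1.4646)

θ' = 0.7854 + -1.5·1.5 = -1.4646
R = v/ω = 0.75/-1.5 = -0.5000
x' = 1 + -0.5000·(sin -1.4646 − sin 0.7854) = 1.8507
y' = -2.5 − -0.5000·(cos -1.4646 − cos 0.7854) = -2.8006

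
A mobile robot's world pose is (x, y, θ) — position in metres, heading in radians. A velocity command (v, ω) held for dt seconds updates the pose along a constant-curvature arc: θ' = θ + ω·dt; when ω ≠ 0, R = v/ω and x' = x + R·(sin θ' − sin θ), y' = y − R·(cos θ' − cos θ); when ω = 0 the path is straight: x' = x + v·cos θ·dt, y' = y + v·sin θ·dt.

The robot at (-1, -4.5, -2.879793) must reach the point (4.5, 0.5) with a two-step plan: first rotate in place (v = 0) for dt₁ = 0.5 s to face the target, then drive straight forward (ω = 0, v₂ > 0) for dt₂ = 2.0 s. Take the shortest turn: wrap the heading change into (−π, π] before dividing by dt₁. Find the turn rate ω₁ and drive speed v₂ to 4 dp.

heading to target = atan2(0.5−-4.5, 4.5−-1) = 0.7378
Δθ = wrap(0.7378 − -2.8798) = -2.6656; ω₁ = Δθ/dt₁ = -5.3312
distance = √((4.5−-1)² + (0.5−-4.5)²) = 7.4330; v₂ = distance/dt₂ = 3.7165

ω₁ = -5.3312, v₂ = 3.7165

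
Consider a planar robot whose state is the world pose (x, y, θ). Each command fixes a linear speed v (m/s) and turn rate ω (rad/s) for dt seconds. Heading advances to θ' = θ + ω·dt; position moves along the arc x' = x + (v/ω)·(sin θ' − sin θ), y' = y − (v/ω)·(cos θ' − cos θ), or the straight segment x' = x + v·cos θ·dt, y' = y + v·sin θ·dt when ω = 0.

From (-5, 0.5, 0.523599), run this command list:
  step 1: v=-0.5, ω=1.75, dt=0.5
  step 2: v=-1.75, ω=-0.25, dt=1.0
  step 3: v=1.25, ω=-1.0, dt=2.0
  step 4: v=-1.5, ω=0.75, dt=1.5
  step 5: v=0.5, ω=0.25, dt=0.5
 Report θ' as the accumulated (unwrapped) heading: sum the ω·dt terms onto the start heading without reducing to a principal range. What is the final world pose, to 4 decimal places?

step 1: θ'=1.3986 (R=-0.2857) → pose (-5.1386, 0.3015, 1.3986)
step 2: θ'=1.1486 (R=7.0000) → pose (-5.6498, -1.3674, 1.1486)
step 3: θ'=-0.8514 (R=-1.2500) → pose (-3.5693, -1.0560, -0.8514)
step 4: θ'=0.2736 (R=-2.0000) → pose (-5.6141, -0.4482, 0.2736)
step 5: θ'=0.3986 (R=2.0000) → pose (-5.3782, -0.3658, 0.3986)

(-5.3782, -0.3658, 0.3986)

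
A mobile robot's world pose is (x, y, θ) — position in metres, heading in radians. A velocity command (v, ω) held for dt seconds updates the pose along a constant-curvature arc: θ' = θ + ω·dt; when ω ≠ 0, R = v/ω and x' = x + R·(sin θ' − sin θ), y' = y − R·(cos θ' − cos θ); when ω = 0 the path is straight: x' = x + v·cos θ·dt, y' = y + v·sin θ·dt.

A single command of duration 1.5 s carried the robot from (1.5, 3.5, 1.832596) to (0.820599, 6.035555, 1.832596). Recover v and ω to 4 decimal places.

v = 1.7500, ω = 0.0000

Δθ = 1.832596 − 1.832596 = 0.000000
ω = Δθ/dt = 0.000000/1.5 = 0.0000
ω = 0 → v = (Δx·cos θ + Δy·sin θ)/dt = 1.7500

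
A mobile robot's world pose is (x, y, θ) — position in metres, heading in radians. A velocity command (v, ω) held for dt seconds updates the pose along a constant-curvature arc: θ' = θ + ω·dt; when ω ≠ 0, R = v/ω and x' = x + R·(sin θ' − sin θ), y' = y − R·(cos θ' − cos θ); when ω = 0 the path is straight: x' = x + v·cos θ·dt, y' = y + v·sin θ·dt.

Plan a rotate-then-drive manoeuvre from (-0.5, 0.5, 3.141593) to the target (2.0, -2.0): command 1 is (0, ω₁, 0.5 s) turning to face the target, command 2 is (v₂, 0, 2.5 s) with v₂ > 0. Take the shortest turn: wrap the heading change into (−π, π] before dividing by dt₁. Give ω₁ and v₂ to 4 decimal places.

ω₁ = 4.7124, v₂ = 1.4142

heading to target = atan2(-2−0.5, 2−-0.5) = -0.7854
Δθ = wrap(-0.7854 − 3.1416) = 2.3562; ω₁ = Δθ/dt₁ = 4.7124
distance = √((2−-0.5)² + (-2−0.5)²) = 3.5355; v₂ = distance/dt₂ = 1.4142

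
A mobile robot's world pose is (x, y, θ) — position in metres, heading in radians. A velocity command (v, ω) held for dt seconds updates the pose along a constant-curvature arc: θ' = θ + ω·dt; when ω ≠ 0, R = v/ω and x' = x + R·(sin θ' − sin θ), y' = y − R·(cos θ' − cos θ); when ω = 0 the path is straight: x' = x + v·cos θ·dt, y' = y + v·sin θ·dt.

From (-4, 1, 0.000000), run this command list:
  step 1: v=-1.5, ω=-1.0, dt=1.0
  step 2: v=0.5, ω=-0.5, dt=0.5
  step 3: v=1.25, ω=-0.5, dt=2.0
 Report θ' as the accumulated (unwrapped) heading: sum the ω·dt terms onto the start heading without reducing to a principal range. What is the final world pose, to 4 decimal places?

(-5.5820, -0.8942, -2.2500)

step 1: θ'=-1.0000 (R=1.5000) → pose (-5.2622, 1.6895, -1.0000)
step 2: θ'=-1.2500 (R=-1.0000) → pose (-5.1547, 1.4646, -1.2500)
step 3: θ'=-2.2500 (R=-2.5000) → pose (-5.5820, -0.8942, -2.2500)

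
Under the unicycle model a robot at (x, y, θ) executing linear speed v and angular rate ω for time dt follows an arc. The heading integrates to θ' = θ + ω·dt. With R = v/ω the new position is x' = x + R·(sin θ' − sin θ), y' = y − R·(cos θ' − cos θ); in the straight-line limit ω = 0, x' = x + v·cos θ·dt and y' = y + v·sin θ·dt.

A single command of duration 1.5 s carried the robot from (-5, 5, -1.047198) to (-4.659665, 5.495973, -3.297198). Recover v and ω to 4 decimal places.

Δθ = -3.297198 − -1.047198 = -2.250000
ω = Δθ/dt = -2.250000/1.5 = -1.5000
R = −Δy/(cos θ' − cos θ) = 0.3333
v = R·ω = 0.3333·-1.5000 = -0.5000

v = -0.5000, ω = -1.5000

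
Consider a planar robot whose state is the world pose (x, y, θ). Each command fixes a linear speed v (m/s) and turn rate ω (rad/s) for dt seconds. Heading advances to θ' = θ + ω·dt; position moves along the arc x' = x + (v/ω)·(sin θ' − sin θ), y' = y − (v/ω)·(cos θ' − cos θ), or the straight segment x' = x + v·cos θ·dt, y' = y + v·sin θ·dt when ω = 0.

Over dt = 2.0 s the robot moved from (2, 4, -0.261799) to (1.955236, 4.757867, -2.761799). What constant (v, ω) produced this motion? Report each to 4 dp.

Δθ = -2.761799 − -0.261799 = -2.500000
ω = Δθ/dt = -2.500000/2.0 = -1.2500
R = −Δy/(cos θ' − cos θ) = 0.4000
v = R·ω = 0.4000·-1.2500 = -0.5000

v = -0.5000, ω = -1.2500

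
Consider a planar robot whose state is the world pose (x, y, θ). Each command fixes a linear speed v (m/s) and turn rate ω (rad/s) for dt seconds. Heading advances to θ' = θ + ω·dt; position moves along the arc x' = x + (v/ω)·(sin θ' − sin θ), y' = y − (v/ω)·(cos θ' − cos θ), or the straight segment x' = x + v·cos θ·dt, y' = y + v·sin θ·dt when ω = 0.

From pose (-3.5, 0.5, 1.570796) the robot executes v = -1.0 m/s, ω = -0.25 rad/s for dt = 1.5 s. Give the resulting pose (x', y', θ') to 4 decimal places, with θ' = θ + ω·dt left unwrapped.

θ' = 1.5708 + -0.25·1.5 = 1.1958
R = v/ω = -1.0/-0.25 = 4.0000
x' = -3.5 + 4.0000·(sin 1.1958 − sin 1.5708) = -3.7780
y' = 0.5 − 4.0000·(cos 1.1958 − cos 1.5708) = -0.9651

(-3.7780, -0.9651, 1.1958)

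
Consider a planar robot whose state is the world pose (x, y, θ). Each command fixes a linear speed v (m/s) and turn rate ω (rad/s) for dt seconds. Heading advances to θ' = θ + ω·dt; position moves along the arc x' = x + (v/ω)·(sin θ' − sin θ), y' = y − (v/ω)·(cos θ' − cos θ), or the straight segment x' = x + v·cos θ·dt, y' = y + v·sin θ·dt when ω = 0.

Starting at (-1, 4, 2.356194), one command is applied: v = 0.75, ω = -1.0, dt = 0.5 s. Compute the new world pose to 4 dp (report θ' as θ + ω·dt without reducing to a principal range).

θ' = 2.3562 + -1.0·0.5 = 1.8562
R = v/ω = 0.75/-1.0 = -0.7500
x' = -1 + -0.7500·(sin 1.8562 − sin 2.3562) = -1.1893
y' = 4 − -0.7500·(cos 1.8562 − cos 2.3562) = 4.3192

(-1.1893, 4.3192, 1.8562)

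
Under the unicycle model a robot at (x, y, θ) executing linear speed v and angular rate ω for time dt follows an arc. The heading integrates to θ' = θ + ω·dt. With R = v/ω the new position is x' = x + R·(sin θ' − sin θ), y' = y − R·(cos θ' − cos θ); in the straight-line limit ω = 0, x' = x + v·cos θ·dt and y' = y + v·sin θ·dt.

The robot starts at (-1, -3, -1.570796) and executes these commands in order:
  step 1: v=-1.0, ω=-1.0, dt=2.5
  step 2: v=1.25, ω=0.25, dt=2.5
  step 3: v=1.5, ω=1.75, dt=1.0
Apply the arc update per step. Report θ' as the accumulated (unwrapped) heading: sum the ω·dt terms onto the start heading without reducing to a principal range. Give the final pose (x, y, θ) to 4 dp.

(-2.8141, -1.3344, -1.6958)

step 1: θ'=-4.0708 (R=1.0000) → pose (0.8011, -2.4015, -4.0708)
step 2: θ'=-3.4458 (R=5.0000) → pose (-1.7069, -0.6235, -3.4458)
step 3: θ'=-1.6958 (R=0.8571) → pose (-2.8141, -1.3344, -1.6958)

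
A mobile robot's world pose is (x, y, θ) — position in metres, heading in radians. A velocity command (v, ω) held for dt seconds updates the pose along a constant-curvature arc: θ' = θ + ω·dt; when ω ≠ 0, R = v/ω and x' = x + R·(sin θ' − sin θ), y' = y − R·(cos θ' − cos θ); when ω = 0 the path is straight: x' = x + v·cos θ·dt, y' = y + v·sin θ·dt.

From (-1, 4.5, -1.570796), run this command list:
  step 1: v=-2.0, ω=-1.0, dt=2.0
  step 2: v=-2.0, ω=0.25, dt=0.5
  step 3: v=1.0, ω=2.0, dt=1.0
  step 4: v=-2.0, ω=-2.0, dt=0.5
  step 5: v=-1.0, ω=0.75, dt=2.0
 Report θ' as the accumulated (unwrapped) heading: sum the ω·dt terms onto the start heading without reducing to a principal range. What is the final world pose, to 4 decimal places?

(2.6972, 8.1166, -0.9458)

step 1: θ'=-3.5708 (R=2.0000) → pose (1.8323, 6.3186, -3.5708)
step 2: θ'=-3.4458 (R=-8.0000) → pose (2.7652, 5.9603, -3.4458)
step 3: θ'=-1.4458 (R=0.5000) → pose (2.1193, 5.4209, -1.4458)
step 4: θ'=-2.4458 (R=1.0000) → pose (2.4705, 6.3131, -2.4458)
step 5: θ'=-0.9458 (R=-1.3333) → pose (2.6972, 8.1166, -0.9458)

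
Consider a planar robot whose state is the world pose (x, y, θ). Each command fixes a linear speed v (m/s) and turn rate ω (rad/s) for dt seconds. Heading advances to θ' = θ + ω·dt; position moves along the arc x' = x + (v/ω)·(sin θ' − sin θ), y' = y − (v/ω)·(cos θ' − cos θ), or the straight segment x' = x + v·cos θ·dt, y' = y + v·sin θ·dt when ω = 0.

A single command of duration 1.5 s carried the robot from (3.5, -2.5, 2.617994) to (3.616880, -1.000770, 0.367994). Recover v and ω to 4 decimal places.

Δθ = 0.367994 − 2.617994 = -2.250000
ω = Δθ/dt = -2.250000/1.5 = -1.5000
R = −Δy/(cos θ' − cos θ) = -0.8333
v = R·ω = -0.8333·-1.5000 = 1.2500

v = 1.2500, ω = -1.5000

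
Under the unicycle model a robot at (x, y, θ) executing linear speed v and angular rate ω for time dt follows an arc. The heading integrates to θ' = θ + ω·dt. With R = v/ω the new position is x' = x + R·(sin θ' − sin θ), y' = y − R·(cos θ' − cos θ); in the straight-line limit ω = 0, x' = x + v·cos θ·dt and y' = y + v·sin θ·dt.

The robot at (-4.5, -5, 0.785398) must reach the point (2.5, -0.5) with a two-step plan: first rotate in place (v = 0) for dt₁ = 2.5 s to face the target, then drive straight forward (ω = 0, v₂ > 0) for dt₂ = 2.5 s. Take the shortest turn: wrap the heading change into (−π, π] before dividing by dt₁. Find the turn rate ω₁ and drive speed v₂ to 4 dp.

heading to target = atan2(-0.5−-5, 2.5−-4.5) = 0.5713
Δθ = wrap(0.5713 − 0.7854) = -0.2141; ω₁ = Δθ/dt₁ = -0.0856
distance = √((2.5−-4.5)² + (-0.5−-5)²) = 8.3217; v₂ = distance/dt₂ = 3.3287

ω₁ = -0.0856, v₂ = 3.3287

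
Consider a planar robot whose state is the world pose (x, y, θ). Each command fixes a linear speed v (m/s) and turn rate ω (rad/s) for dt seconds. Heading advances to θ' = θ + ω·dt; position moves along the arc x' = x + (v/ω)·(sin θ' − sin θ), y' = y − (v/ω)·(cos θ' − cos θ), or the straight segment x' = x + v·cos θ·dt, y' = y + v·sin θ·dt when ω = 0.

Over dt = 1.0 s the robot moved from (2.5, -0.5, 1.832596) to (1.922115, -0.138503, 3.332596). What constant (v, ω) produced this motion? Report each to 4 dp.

v = 0.7500, ω = 1.5000

Δθ = 3.332596 − 1.832596 = 1.500000
ω = Δθ/dt = 1.500000/1.0 = 1.5000
R = Δx/(sin θ' − sin θ) = 0.5000
v = R·ω = 0.5000·1.5000 = 0.7500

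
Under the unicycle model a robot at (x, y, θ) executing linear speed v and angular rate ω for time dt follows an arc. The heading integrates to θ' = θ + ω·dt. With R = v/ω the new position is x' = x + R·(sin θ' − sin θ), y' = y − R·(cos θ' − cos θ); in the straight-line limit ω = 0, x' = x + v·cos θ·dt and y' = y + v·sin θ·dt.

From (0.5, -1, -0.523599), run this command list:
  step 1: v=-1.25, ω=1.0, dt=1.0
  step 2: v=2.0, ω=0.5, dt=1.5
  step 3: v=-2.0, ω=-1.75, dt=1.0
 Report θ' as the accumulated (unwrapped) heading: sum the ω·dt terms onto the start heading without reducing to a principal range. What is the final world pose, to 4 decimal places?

step 1: θ'=0.4764 (R=-1.2500) → pose (-0.6982, -0.9717, 0.4764)
step 2: θ'=1.2264 (R=4.0000) → pose (1.2326, 1.2324, 1.2264)
step 3: θ'=-0.5236 (R=1.1429) → pose (-0.4146, 0.6285, -0.5236)

(-0.4146, 0.6285, -0.5236)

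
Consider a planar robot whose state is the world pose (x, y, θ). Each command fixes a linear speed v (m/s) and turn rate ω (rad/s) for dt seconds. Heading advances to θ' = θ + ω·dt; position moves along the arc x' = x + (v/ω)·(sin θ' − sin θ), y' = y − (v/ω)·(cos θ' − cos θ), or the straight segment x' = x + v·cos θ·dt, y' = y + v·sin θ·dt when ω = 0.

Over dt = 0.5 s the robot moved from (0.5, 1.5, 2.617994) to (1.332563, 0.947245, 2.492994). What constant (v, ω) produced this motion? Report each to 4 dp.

v = -2.0000, ω = -0.2500

Δθ = 2.492994 − 2.617994 = -0.125000
ω = Δθ/dt = -0.125000/0.5 = -0.2500
R = Δx/(sin θ' − sin θ) = 8.0000
v = R·ω = 8.0000·-0.2500 = -2.0000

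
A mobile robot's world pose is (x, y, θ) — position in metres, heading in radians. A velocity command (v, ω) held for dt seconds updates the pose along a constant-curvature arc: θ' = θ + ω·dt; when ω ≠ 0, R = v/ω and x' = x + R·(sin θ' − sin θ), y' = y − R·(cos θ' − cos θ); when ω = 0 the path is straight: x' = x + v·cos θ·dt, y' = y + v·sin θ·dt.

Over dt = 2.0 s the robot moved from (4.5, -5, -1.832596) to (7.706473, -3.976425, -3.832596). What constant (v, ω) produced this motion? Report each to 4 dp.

Δθ = -3.832596 − -1.832596 = -2.000000
ω = Δθ/dt = -2.000000/2.0 = -1.0000
R = Δx/(sin θ' − sin θ) = 2.0000
v = R·ω = 2.0000·-1.0000 = -2.0000

v = -2.0000, ω = -1.0000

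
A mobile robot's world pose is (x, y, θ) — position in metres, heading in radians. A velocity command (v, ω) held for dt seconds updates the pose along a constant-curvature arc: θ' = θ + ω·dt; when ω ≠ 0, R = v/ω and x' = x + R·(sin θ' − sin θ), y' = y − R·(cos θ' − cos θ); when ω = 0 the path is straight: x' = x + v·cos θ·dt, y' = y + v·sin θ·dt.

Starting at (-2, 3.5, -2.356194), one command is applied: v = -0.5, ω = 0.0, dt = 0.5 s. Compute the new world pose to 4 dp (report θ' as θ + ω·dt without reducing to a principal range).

(-1.8232, 3.6768, -2.3562)

θ' = -2.3562 + 0.0·0.5 = -2.3562
ω = 0 → straight: x' = -2 + -0.5·cos(-2.3562)·0.5 = -1.8232
y' = 3.5 + -0.5·sin(-2.3562)·0.5 = 3.6768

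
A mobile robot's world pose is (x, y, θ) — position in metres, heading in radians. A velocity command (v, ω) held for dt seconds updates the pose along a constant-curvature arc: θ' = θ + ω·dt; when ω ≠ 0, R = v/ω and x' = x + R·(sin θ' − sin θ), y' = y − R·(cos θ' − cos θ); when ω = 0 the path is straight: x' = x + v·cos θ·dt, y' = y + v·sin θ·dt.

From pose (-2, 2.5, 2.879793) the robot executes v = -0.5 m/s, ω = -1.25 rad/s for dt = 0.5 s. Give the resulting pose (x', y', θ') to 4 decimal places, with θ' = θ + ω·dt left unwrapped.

θ' = 2.8798 + -1.25·0.5 = 2.2548
R = v/ω = -0.5/-1.25 = 0.4000
x' = -2 + 0.4000·(sin 2.2548 − sin 2.8798) = -1.7935
y' = 2.5 − 0.4000·(cos 2.2548 − cos 2.8798) = 2.3664

(-1.7935, 2.3664, 2.2548)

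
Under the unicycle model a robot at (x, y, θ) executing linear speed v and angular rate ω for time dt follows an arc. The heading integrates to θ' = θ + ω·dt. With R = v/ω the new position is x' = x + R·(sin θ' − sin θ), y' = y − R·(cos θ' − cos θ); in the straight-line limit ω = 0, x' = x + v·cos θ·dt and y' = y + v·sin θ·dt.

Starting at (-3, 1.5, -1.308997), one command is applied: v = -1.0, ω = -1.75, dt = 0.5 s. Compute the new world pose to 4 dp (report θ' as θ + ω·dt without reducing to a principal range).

θ' = -1.3090 + -1.75·0.5 = -2.1840
R = v/ω = -1.0/-1.75 = 0.5714
x' = -3 + 0.5714·(sin -2.1840 − sin -1.3090) = -2.9154
y' = 1.5 − 0.5714·(cos -2.1840 − cos -1.3090) = 1.9767

(-2.9154, 1.9767, -2.1840)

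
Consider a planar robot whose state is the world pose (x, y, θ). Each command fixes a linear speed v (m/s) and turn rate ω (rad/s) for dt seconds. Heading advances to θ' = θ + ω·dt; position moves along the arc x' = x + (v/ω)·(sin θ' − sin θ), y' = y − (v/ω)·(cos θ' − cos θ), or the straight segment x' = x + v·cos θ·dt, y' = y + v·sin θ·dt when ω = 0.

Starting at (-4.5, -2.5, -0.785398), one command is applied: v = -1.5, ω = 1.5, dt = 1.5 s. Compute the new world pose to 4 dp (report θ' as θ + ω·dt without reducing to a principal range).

θ' = -0.7854 + 1.5·1.5 = 1.4646
R = v/ω = -1.5/1.5 = -1.0000
x' = -4.5 + -1.0000·(sin 1.4646 − sin -0.7854) = -6.2015
y' = -2.5 − -1.0000·(cos 1.4646 − cos -0.7854) = -3.1011

(-6.2015, -3.1011, 1.4646)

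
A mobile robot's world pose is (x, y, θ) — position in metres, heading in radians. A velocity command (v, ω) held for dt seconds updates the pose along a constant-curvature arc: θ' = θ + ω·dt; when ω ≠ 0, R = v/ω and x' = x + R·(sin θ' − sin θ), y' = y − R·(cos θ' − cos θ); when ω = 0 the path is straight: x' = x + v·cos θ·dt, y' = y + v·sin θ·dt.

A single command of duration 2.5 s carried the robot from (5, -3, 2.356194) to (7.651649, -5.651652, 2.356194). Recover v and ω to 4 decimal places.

Δθ = 2.356194 − 2.356194 = 0.000000
ω = Δθ/dt = 0.000000/2.5 = 0.0000
ω = 0 → v = (Δx·cos θ + Δy·sin θ)/dt = -1.5000

v = -1.5000, ω = 0.0000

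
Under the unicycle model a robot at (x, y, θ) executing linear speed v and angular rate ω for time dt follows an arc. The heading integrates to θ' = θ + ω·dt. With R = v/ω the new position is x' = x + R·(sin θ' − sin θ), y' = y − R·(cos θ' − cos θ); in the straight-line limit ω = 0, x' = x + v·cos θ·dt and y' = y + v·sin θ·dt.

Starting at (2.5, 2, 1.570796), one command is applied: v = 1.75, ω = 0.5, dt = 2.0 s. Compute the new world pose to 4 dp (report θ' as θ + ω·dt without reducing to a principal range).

θ' = 1.5708 + 0.5·2.0 = 2.5708
R = v/ω = 1.75/0.5 = 3.5000
x' = 2.5 + 3.5000·(sin 2.5708 − sin 1.5708) = 0.8911
y' = 2 − 3.5000·(cos 2.5708 − cos 1.5708) = 4.9451

(0.8911, 4.9451, 2.5708)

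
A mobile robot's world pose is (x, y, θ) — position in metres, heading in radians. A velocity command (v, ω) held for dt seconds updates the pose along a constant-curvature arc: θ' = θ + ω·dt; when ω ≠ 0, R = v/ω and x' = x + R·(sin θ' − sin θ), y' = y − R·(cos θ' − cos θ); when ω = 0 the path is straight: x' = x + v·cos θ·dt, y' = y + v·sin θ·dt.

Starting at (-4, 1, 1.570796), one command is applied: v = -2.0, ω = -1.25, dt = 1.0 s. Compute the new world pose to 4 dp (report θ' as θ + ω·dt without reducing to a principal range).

θ' = 1.5708 + -1.25·1.0 = 0.3208
R = v/ω = -2.0/-1.25 = 1.6000
x' = -4 + 1.6000·(sin 0.3208 − sin 1.5708) = -5.0955
y' = 1 − 1.6000·(cos 0.3208 − cos 1.5708) = -0.5184

(-5.0955, -0.5184, 0.3208)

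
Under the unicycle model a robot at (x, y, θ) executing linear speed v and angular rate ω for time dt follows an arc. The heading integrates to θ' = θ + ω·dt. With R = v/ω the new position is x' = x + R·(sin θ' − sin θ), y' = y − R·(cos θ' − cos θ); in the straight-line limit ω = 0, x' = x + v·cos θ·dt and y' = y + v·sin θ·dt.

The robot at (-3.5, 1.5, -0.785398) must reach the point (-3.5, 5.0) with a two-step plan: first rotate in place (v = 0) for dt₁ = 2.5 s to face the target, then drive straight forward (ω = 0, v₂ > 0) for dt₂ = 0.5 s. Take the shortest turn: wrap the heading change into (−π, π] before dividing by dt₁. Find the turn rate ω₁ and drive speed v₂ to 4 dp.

heading to target = atan2(5−1.5, -3.5−-3.5) = 1.5708
Δθ = wrap(1.5708 − -0.7854) = 2.3562; ω₁ = Δθ/dt₁ = 0.9425
distance = √((-3.5−-3.5)² + (5−1.5)²) = 3.5000; v₂ = distance/dt₂ = 7.0000

ω₁ = 0.9425, v₂ = 7.0000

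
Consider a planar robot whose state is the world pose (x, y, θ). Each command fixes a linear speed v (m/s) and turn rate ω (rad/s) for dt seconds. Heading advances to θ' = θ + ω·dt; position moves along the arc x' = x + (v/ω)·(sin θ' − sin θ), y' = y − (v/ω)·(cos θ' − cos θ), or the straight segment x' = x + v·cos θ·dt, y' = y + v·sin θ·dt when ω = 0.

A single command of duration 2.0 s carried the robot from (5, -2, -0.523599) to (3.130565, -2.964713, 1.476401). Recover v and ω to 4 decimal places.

Δθ = 1.476401 − -0.523599 = 2.000000
ω = Δθ/dt = 2.000000/2.0 = 1.0000
R = Δx/(sin θ' − sin θ) = -1.2500
v = R·ω = -1.2500·1.0000 = -1.2500

v = -1.2500, ω = 1.0000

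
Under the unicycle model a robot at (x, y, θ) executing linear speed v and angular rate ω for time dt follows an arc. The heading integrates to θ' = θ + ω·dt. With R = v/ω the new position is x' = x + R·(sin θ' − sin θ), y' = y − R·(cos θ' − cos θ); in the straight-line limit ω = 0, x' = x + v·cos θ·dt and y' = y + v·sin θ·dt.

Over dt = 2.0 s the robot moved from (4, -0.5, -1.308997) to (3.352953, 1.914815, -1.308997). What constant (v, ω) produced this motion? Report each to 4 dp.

Δθ = -1.308997 − -1.308997 = 0.000000
ω = Δθ/dt = 0.000000/2.0 = 0.0000
ω = 0 → v = (Δx·cos θ + Δy·sin θ)/dt = -1.2500

v = -1.2500, ω = 0.0000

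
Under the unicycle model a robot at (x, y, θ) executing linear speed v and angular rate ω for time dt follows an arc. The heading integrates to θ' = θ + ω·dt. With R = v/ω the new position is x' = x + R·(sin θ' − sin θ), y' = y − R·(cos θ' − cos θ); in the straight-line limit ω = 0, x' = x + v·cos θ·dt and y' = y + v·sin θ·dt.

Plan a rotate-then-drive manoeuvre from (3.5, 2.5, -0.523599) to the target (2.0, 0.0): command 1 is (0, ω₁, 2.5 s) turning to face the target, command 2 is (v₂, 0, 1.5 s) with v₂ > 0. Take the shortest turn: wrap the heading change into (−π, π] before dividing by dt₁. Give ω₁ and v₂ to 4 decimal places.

heading to target = atan2(0−2.5, 2−3.5) = -2.1112
Δθ = wrap(-2.1112 − -0.5236) = -1.5876; ω₁ = Δθ/dt₁ = -0.6350
distance = √((2−3.5)² + (0−2.5)²) = 2.9155; v₂ = distance/dt₂ = 1.9437

ω₁ = -0.6350, v₂ = 1.9437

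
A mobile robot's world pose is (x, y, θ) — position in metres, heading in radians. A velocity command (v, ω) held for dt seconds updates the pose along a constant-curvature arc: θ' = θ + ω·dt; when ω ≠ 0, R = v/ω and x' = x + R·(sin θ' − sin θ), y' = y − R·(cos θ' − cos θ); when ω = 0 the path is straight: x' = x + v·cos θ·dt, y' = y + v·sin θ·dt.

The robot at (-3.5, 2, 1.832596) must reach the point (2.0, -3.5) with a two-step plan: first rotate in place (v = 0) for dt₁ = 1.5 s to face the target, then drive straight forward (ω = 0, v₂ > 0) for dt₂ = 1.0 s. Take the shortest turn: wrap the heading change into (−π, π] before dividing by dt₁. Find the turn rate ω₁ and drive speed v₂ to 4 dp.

ω₁ = -1.7453, v₂ = 7.7782

heading to target = atan2(-3.5−2, 2−-3.5) = -0.7854
Δθ = wrap(-0.7854 − 1.8326) = -2.6180; ω₁ = Δθ/dt₁ = -1.7453
distance = √((2−-3.5)² + (-3.5−2)²) = 7.7782; v₂ = distance/dt₂ = 7.7782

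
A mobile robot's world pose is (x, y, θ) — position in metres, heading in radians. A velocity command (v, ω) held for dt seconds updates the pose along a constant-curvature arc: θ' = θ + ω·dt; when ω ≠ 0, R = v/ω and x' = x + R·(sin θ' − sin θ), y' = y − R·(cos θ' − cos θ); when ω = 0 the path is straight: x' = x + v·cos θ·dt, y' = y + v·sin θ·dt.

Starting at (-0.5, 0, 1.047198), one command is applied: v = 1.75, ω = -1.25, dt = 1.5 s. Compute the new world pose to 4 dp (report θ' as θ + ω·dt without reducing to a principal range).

(1.7435, 0.2471, -0.8278)

θ' = 1.0472 + -1.25·1.5 = -0.8278
R = v/ω = 1.75/-1.25 = -1.4000
x' = -0.5 + -1.4000·(sin -0.8278 − sin 1.0472) = 1.7435
y' = 0 − -1.4000·(cos -0.8278 − cos 1.0472) = 0.2471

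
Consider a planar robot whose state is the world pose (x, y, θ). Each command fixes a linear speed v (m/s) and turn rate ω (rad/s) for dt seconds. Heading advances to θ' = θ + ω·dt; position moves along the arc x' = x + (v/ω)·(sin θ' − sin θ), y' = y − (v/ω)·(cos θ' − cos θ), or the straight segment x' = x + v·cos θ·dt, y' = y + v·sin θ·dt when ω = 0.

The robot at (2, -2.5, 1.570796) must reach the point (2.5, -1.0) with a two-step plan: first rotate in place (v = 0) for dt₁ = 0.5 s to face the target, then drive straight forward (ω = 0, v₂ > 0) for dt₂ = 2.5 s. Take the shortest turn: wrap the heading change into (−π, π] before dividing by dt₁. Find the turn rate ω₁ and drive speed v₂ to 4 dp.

heading to target = atan2(-1−-2.5, 2.5−2) = 1.2490
Δθ = wrap(1.2490 − 1.5708) = -0.3218; ω₁ = Δθ/dt₁ = -0.6435
distance = √((2.5−2)² + (-1−-2.5)²) = 1.5811; v₂ = distance/dt₂ = 0.6325

ω₁ = -0.6435, v₂ = 0.6325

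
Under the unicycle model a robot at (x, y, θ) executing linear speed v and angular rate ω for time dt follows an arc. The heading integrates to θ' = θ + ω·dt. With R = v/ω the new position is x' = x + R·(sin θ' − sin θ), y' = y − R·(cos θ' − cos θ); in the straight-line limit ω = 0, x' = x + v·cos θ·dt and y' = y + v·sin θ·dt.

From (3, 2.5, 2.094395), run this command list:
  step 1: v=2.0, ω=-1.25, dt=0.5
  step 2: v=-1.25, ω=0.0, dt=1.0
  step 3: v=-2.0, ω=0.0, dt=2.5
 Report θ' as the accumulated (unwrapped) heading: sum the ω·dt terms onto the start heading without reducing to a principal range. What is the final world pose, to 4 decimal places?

step 1: θ'=1.4694 (R=-1.6000) → pose (2.7939, 3.4620, 1.4694)
step 2: θ'=1.4694 (straight) → pose (2.6673, 2.2184, 1.4694)
step 3: θ'=1.4694 (straight) → pose (2.1612, -2.7559, 1.4694)

(2.1612, -2.7559, 1.4694)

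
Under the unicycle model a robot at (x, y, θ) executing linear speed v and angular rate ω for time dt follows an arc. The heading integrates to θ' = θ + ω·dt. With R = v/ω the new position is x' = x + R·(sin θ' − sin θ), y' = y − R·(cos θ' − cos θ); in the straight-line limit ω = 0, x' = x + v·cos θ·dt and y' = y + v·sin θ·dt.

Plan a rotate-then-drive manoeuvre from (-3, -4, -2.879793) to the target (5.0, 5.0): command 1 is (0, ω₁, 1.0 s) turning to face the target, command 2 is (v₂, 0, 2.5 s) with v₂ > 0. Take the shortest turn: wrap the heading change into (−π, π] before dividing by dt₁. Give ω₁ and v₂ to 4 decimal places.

heading to target = atan2(5−-4, 5−-3) = 0.8442
Δθ = wrap(0.8442 − -2.8798) = -2.5592; ω₁ = Δθ/dt₁ = -2.5592
distance = √((5−-3)² + (5−-4)²) = 12.0416; v₂ = distance/dt₂ = 4.8166

ω₁ = -2.5592, v₂ = 4.8166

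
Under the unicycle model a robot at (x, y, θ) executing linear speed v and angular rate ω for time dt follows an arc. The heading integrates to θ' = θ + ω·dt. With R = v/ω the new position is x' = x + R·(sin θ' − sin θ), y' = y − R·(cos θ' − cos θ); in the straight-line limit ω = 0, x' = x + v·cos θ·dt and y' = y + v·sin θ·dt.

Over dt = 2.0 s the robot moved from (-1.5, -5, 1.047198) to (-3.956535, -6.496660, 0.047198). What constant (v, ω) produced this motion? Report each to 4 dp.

Δθ = 0.047198 − 1.047198 = -1.000000
ω = Δθ/dt = -1.000000/2.0 = -0.5000
R = Δx/(sin θ' − sin θ) = 3.0000
v = R·ω = 3.0000·-0.5000 = -1.5000

v = -1.5000, ω = -0.5000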